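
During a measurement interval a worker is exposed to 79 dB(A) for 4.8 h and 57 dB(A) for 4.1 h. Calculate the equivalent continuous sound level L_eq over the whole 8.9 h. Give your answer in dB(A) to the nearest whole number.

L_eq = 10·log₁₀[(1/T)·Σ tᵢ·10^(Lᵢ/10)] with T = 8.9 h.
Σ tᵢ·10^(Lᵢ/10) = 4.8·10^(79/10) + 4.1·10^(57/10) = 3.833e+08.
L_eq = 10·log₁₀(3.833e+08/8.9) = 76.34 dB(A).

76 dB(A)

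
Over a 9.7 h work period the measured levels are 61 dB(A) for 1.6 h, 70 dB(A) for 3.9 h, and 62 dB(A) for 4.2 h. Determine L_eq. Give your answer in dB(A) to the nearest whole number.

67 dB(A)

L_eq = 10·log₁₀[(1/T)·Σ tᵢ·10^(Lᵢ/10)] with T = 9.7 h.
Σ tᵢ·10^(Lᵢ/10) = 1.6·10^(61/10) + 3.9·10^(70/10) + 4.2·10^(62/10) = 4.767e+07.
L_eq = 10·log₁₀(4.767e+07/9.7) = 66.91 dB(A).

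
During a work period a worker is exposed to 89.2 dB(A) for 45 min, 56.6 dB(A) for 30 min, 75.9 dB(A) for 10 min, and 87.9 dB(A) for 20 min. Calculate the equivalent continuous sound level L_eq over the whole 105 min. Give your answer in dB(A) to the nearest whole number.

Weight each interval's intensity by its duration and average over T = 105 min:
Σ tᵢ·10^(Lᵢ/10) = 45·10^(89.2/10) + 30·10^(56.6/10) + 10·10^(75.9/10) + 20·10^(87.9/10) = 5.016e+10.
L_eq = 10·log₁₀(5.016e+10/105) = 86.79 dB(A).

87 dB(A)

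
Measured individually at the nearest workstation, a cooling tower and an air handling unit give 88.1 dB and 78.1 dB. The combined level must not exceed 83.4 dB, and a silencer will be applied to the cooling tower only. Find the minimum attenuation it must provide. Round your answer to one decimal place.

Fixed contribution from the other source: Σ 10^(L/10) = 10^(78.1/10) = 6.457e+07 (78.10 dB).
To meet 83.4 dB overall, the treated cooling tower may contribute at most 10^(83.4/10) − 6.457e+07 = 1.542e+08, i.e. 81.88 dB.
Required insertion loss = 88.1 − 81.88 = 6.22 dB.

6.2 dB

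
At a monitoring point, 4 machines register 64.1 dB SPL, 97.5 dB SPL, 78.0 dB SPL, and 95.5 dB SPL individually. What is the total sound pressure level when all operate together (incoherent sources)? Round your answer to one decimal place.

Incoherent sources combine by intensity addition: L_total = 10·log₁₀(Σ 10^(L_i/10)).
Σ 10^(L/10) = 10^(64.1/10) + 10^(97.5/10) + 10^(78.0/10) + 10^(95.5/10) = 9.237e+09.
L_total = 10·log₁₀(9.237e+09) = 99.66 dB SPL.

99.7 dB SPL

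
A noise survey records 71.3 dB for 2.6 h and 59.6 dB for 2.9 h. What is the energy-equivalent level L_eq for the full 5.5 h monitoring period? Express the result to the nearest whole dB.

68 dB

L_eq = 10·log₁₀[(1/T)·Σ tᵢ·10^(Lᵢ/10)] with T = 5.5 h.
Σ tᵢ·10^(Lᵢ/10) = 2.6·10^(71.3/10) + 2.9·10^(59.6/10) = 3.772e+07.
L_eq = 10·log₁₀(3.772e+07/5.5) = 68.36 dB.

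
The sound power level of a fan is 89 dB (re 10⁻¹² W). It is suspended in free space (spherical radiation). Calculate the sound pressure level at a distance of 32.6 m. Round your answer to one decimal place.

The power spreads over a sphere of area 4π·r², so L_p = L_w − 10·log₁₀(4π·r²).
4π·r² = 1.336e+04 m², 10·log₁₀ of that is 41.256 dB.
L_p = 89 − 41.256 = 47.74 dB.

47.7 dB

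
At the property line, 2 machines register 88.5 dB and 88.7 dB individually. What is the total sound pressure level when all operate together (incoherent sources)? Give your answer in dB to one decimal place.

91.6 dB

For uncorrelated sources the intensities add, so convert each level to linear form, sum, and take 10·log₁₀ of the total.
Σ 10^(L/10) = 10^(88.5/10) + 10^(88.7/10) = 1.449e+09.
L_total = 10·log₁₀(1.449e+09) = 91.61 dB.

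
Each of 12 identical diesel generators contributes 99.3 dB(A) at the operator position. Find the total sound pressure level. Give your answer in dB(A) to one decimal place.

110.1 dB(A)

L_total = L₁ + 10·log₁₀ N for N identical incoherent sources.
L_total = 99.3 + 10·log₁₀(12) = 99.3 + 10.792 = 110.09 dB(A).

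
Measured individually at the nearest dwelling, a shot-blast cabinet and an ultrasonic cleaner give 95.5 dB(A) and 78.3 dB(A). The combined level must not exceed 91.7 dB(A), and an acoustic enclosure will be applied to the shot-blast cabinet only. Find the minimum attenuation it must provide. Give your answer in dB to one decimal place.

The untreated sources together contribute 10^(78.3/10) = 6.761e+07, i.e. 78.30 dB(A).
The limit corresponds to 10^(91.7/10) = 1.479e+09; subtracting the fixed part leaves 1.412e+09 for the shot-blast cabinet, i.e. 91.50 dB(A).
Required insertion loss = 95.5 − 91.50 = 4.00 dB.

4.0 dB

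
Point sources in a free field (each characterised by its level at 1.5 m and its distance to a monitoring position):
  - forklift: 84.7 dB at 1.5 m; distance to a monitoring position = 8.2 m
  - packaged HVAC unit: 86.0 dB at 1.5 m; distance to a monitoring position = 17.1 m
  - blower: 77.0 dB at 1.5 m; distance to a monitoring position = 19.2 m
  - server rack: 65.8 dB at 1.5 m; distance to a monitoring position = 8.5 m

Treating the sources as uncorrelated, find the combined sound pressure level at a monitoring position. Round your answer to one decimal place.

Propagate each source to the receiver with L = L_ref − 20·log₁₀(r/r_ref), then add intensities.
forklift: 84.7 − 20·log₁₀(8.2/1.5) = 84.7 − 14.75 = 69.95 dB.
packaged HVAC unit: 86.0 − 20·log₁₀(17.1/1.5) = 86.0 − 21.14 = 64.86 dB.
blower: 77.0 − 20·log₁₀(19.2/1.5) = 77.0 − 22.14 = 54.86 dB.
server rack: 65.8 − 20·log₁₀(8.5/1.5) = 65.8 − 15.07 = 50.73 dB.
Σ 10^(L/10) = 1.336e+07 → L_total = 10·log₁₀(1.336e+07) = 71.26 dB.

71.3 dB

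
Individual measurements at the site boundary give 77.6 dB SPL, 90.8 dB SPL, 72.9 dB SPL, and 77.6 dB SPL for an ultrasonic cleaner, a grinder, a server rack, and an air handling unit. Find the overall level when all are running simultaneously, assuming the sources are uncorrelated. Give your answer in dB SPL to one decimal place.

91.3 dB SPL

Incoherent sources combine by intensity addition: L_total = 10·log₁₀(Σ 10^(L_i/10)).
Σ 10^(L/10) = 10^(77.6/10) + 10^(90.8/10) + 10^(72.9/10) + 10^(77.6/10) = 1.337e+09.
L_total = 10·log₁₀(1.337e+09) = 91.26 dB SPL.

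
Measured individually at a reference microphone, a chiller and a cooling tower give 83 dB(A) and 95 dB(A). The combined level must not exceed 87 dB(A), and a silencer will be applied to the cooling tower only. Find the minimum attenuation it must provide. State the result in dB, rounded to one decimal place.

The untreated sources together contribute 10^(83/10) = 1.995e+08, i.e. 83.00 dB(A).
To meet 87 dB(A) overall, the treated cooling tower may contribute at most 10^(87/10) − 1.995e+08 = 3.017e+08, i.e. 84.80 dB(A).
Required insertion loss = 95 − 84.80 = 10.20 dB.

10.2 dB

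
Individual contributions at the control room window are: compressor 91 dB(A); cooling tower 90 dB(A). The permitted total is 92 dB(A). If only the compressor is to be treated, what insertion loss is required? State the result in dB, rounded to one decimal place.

3.3 dB

The untreated sources together contribute 10^(90/10) = 1.000e+09, i.e. 90.00 dB(A).
The limit corresponds to 10^(92/10) = 1.585e+09; subtracting the fixed part leaves 5.849e+08 for the compressor, i.e. 87.67 dB(A).
So the compressor must be reduced from 91 to 87.67 dB(A): IL = 3.33 dB.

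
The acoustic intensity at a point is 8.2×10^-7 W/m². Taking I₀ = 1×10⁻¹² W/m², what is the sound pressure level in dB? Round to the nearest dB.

59 dB

Dividing by I₀ shifts the exponent by 12: I/I₀ = 8.2×10^5.
L = 10·(0.9138 + 5) = 59.14 dB.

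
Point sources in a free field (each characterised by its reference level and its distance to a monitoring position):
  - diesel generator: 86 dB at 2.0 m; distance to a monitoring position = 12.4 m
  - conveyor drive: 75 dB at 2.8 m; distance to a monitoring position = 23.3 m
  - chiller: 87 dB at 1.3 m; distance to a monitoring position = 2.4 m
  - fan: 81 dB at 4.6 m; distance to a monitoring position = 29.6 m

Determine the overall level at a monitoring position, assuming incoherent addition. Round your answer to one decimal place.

Apply inverse-square spreading to bring every level to the receiver, then sum 10^(L/10).
diesel generator: 86 − 20·log₁₀(12.4/2.0) = 86 − 15.85 = 70.15 dB.
conveyor drive: 75 − 20·log₁₀(23.3/2.8) = 75 − 18.40 = 56.60 dB.
chiller: 87 − 20·log₁₀(2.4/1.3) = 87 − 5.33 = 81.67 dB.
fan: 81 − 20·log₁₀(29.6/4.6) = 81 − 16.17 = 64.83 dB.
Σ 10^(L/10) = 1.609e+08 → L_total = 10·log₁₀(1.609e+08) = 82.07 dB.

82.1 dB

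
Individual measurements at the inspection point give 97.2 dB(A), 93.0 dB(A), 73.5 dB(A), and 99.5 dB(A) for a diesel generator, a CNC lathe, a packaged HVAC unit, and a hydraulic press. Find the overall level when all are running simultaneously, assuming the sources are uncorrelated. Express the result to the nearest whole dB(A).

102 dB(A)

Incoherent sources combine by intensity addition: L_total = 10·log₁₀(Σ 10^(L_i/10)).
Σ 10^(L/10) = 10^(97.2/10) + 10^(93.0/10) + 10^(73.5/10) + 10^(99.5/10) = 1.618e+10.
L_total = 10·log₁₀(1.618e+10) = 102.09 dB(A).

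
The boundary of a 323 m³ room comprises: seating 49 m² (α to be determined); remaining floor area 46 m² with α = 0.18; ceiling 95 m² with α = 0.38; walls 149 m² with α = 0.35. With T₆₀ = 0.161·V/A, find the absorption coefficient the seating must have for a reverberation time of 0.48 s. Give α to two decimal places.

0.24

From T₆₀ = 0.161·V/A, the target T₆₀ = 0.48 s needs A = 0.161·323/0.48 = 108.34 m².
Absorption from the other surfaces = 46·0.18 + 95·0.38 + 149·0.35 = 96.53 m², so the seating must supply 11.81 m² over 49 m².
α = 11.81/49 = 0.241.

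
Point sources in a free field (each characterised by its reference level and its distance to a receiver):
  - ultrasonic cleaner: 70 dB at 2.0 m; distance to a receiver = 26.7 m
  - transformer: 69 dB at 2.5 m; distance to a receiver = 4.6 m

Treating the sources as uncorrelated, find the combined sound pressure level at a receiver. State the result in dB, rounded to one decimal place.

Propagate each source to the receiver with L = L_ref − 20·log₁₀(r/r_ref), then add intensities.
ultrasonic cleaner: 70 − 20·log₁₀(26.7/2.0) = 70 − 22.51 = 47.49 dB.
transformer: 69 − 20·log₁₀(4.6/2.5) = 69 − 5.30 = 63.70 dB.
Σ 10^(L/10) = 2.402e+06 → L_total = 10·log₁₀(2.402e+06) = 63.81 dB.

63.8 dB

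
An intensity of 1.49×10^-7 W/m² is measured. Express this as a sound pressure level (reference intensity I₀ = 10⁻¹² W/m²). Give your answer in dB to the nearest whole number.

52 dB

Dividing by I₀ shifts the exponent by 12: I/I₀ = 1.49×10^5.
L = 10·(0.1732 + 5) = 51.73 dB.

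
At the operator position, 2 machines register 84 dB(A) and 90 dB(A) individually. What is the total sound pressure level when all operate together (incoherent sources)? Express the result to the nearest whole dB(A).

91 dB(A)

Incoherent sources combine by intensity addition: L_total = 10·log₁₀(Σ 10^(L_i/10)).
Σ 10^(L/10) = 10^(84/10) + 10^(90/10) = 1.251e+09.
L_total = 10·log₁₀(1.251e+09) = 90.97 dB(A).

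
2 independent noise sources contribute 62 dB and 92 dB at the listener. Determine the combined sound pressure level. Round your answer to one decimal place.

92.0 dB

For uncorrelated sources the intensities add, so convert each level to linear form, sum, and take 10·log₁₀ of the total.
Σ 10^(L/10) = 10^(62/10) + 10^(92/10) = 1.586e+09.
L_total = 10·log₁₀(1.586e+09) = 92.00 dB.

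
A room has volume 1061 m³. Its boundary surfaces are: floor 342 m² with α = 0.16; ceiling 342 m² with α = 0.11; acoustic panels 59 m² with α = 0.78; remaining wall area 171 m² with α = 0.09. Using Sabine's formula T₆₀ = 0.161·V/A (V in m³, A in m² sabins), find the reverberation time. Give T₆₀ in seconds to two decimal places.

A = Σ Sᵢαᵢ = 342·0.16 + 342·0.11 + 59·0.78 + 171·0.09 = 153.75 m².
T₆₀ = 0.161 × 1061 / 153.75 = 1.111 s.

1.11 s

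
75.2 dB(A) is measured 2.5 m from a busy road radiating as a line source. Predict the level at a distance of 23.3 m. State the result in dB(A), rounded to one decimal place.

Line-source attenuation: ΔL = 10·log₁₀(r₂/r₁) = 10·log₁₀(23.3/2.5) = 9.694 dB.
L₂ = 75.2 − 10·log₁₀(23.3/2.5) = 75.2 − 9.694 = 65.51 dB(A).

65.5 dB(A)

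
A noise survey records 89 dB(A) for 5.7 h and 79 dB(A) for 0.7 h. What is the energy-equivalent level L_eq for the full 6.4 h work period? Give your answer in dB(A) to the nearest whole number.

89 dB(A)

Weight each interval's intensity by its duration and average over T = 6.4 h:
Σ tᵢ·10^(Lᵢ/10) = 5.7·10^(89/10) + 0.7·10^(79/10) = 4.583e+09.
L_eq = 10·log₁₀(4.583e+09/6.4) = 88.55 dB(A).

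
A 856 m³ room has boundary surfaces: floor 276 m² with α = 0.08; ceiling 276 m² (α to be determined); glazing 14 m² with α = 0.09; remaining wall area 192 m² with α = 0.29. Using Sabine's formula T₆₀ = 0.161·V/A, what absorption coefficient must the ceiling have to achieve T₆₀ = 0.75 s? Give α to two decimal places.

0.38

A = 0.161·V/T₆₀ = 0.161·856/0.75 = 183.75 m² sabins.
Absorption from the other surfaces = 276·0.08 + 14·0.09 + 192·0.29 = 79.02 m², so the ceiling must supply 104.73 m² over 276 m².
α = 104.73/276 = 0.379.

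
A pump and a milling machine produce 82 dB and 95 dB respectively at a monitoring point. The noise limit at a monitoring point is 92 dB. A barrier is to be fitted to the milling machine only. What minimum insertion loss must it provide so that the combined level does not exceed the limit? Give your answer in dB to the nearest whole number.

Everything except the milling machine sums to 10^(82/10) = 1.585e+08 in linear terms, 82.00 dB.
To meet 92 dB overall, the treated milling machine may contribute at most 10^(92/10) − 1.585e+08 = 1.426e+09, i.e. 91.54 dB.
So the milling machine must be reduced from 95 to 91.54 dB: IL = 3.46 dB.

3 dB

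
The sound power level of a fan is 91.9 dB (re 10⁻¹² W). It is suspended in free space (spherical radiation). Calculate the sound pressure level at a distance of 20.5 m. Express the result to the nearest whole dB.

55 dB

The power spreads over a sphere of area 4π·r², so L_p = L_w − 10·log₁₀(4π·r²).
4π·r² = 5281 m², 10·log₁₀ of that is 37.227 dB.
L_p = 91.9 − 37.227 = 54.67 dB.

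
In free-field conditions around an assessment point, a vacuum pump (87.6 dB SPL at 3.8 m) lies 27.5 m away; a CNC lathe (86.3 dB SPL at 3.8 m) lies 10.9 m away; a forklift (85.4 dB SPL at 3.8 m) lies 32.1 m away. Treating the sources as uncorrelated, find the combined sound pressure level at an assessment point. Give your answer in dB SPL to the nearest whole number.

First find each source's level at the receiver (point-source: −20·log₁₀(r/r_ref)), then combine on an intensity basis.
vacuum pump: 87.6 − 20·log₁₀(27.5/3.8) = 87.6 − 17.19 = 70.41 dB SPL.
CNC lathe: 86.3 − 20·log₁₀(10.9/3.8) = 86.3 − 9.15 = 77.15 dB SPL.
forklift: 85.4 − 20·log₁₀(32.1/3.8) = 85.4 − 18.53 = 66.87 dB SPL.
Σ 10^(L/10) = 6.769e+07 → L_total = 10·log₁₀(6.769e+07) = 78.31 dB SPL.

78 dB SPL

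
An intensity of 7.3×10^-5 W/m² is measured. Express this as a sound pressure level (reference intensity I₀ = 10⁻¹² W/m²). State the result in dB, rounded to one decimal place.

I/I₀ = 7.3×10^-5/10⁻¹² = 7.3×10^7, and L = 10·log₁₀(I/I₀).
L = 10·(0.8633 + 7) = 78.63 dB.

78.6 dB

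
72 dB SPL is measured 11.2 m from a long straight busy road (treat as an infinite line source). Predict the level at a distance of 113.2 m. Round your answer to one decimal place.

62.0 dB SPL

Cylindrical spreading from a line source gives a 10·log₁₀(r₂/r₁) drop.
L₂ = 72 − 10·log₁₀(113.2/11.2) = 72 − 10.046 = 61.95 dB SPL.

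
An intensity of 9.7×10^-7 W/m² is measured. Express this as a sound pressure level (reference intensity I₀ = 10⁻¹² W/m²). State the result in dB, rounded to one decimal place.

59.9 dB

L = 10·log₁₀(I/I₀) = 10·log₁₀(9.7×10^-7/10⁻¹²) = 10·log₁₀(9.7×10^5).
L = 10·(0.9868 + 5) = 59.87 dB.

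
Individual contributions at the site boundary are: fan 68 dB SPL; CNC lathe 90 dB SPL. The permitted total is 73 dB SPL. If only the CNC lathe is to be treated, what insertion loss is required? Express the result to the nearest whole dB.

Everything except the CNC lathe sums to 10^(68/10) = 6.310e+06 in linear terms, 68.00 dB SPL.
To meet 73 dB SPL overall, the treated CNC lathe may contribute at most 10^(73/10) − 6.310e+06 = 1.364e+07, i.e. 71.35 dB SPL.
Required insertion loss = 90 − 71.35 = 18.65 dB.

19 dB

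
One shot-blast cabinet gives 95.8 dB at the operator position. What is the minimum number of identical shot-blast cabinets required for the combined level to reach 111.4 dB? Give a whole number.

37

N identical sources give L₁ + 10·log₁₀ N, so require 10·log₁₀ N ≥ 111.4 − 95.8 = 15.6 dB.
N ≥ 10^(15.6/10) = 36.308, so N = 37.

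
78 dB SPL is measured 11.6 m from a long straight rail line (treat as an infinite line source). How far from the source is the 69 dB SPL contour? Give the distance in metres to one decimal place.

The 9.0 dB drop corresponds to a distance ratio of 10^(9.0/10) for a line source.
r₂ = 11.6·10^((78−69)/10) = 11.6·10^(9.0/10) = 92.14 m.

92.1 m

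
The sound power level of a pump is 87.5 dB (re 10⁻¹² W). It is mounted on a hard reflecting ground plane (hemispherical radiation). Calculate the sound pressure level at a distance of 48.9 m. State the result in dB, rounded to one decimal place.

Free-field hemispherical radiation: L_p = L_w − 10·log₁₀(2π·r²), r = 48.9 m.
2π·r² = 1.502e+04 m², 10·log₁₀ of that is 41.768 dB.
L_p = 87.5 − 41.768 = 45.73 dB.

45.7 dB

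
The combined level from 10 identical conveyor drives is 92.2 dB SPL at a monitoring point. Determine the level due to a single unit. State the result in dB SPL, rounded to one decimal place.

For N identical incoherent sources L_total = L₁ + 10·log₁₀ N, so L₁ = 92.2 − 10·log₁₀(10) = 92.2 − 10.000.

82.2 dB SPL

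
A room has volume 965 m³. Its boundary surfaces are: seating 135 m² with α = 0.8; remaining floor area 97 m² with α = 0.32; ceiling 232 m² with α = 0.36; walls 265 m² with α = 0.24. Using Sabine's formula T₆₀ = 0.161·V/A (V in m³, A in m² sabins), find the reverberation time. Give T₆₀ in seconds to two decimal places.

Summing Sᵢαᵢ: 135·0.8 + 97·0.32 + 232·0.36 + 265·0.24 = 286.16 m².
T₆₀ = 0.161·V/A = 0.161·965/286.16 = 0.543 s.

0.54 s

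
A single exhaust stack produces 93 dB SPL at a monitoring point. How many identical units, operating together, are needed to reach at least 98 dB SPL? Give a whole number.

4

N identical sources give L₁ + 10·log₁₀ N, so require 10·log₁₀ N ≥ 98 − 93 = 5.0 dB.
N ≥ 10^(5.0/10) = 3.162, so N = 4.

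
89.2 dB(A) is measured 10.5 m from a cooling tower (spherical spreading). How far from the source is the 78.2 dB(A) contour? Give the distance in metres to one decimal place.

Point-source spreading drops the level by 20·log₁₀(r₂/r₁); inverting, r₂/r₁ = 10^(ΔL/20).
r₂ = 10.5·10^((89.2−78.2)/20) = 10.5·10^(11.0/20) = 37.26 m.

37.3 m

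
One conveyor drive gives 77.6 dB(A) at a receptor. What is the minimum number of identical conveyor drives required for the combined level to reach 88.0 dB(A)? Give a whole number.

11

Need L₁ + 10·log₁₀ N ≥ 88.0, i.e. log₁₀ N ≥ 1.04.
N ≥ 10^(10.4/10) = 10.965, so N = 11.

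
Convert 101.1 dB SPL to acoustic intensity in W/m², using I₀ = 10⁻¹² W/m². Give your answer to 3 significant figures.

I = I₀·10^(L/10) = 10⁻¹² × 10^(101.1/10) = 10^(-1.890).

0.0129 W/m²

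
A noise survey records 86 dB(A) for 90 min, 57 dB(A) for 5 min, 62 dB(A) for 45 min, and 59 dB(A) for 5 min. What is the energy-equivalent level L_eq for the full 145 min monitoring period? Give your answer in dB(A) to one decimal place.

Weight each interval's intensity by its duration and average over T = 145 min:
Σ tᵢ·10^(Lᵢ/10) = 90·10^(86/10) + 5·10^(57/10) + 45·10^(62/10) + 5·10^(59/10) = 3.591e+10.
L_eq = 10·log₁₀(3.591e+10/145) = 83.94 dB(A).

83.9 dB(A)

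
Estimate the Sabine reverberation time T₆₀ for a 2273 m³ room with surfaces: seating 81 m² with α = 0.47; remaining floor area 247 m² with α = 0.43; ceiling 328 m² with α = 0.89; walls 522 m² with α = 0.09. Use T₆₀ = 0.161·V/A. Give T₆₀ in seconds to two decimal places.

Total absorption A = 81·0.47 + 247·0.43 + 328·0.89 + 522·0.09 = 483.18 m² sabins.
T₆₀ = 0.161·V/A = 0.161·2273/483.18 = 0.757 s.

0.76 s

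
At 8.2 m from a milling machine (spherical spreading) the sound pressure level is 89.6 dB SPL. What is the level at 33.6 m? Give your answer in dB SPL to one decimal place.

77.3 dB SPL

Point-source attenuation: ΔL = 20·log₁₀(r₂/r₁) = 20·log₁₀(33.6/8.2) = 12.251 dB.
L₂ = 89.6 − 20·log₁₀(33.6/8.2) = 89.6 − 12.251 = 77.35 dB SPL.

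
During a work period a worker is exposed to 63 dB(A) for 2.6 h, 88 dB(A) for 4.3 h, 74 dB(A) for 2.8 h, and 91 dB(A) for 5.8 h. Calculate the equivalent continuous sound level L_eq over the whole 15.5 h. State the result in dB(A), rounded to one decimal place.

The energy average is taken in the linear domain: L_eq = 10·log₁₀[(Σ tᵢ·10^(Lᵢ/10))/T], T = 15.5 h.
Σ tᵢ·10^(Lᵢ/10) = 2.6·10^(63/10) + 4.3·10^(88/10) + 2.8·10^(74/10) + 5.8·10^(91/10) = 1.009e+10.
L_eq = 10·log₁₀(1.009e+10/15.5) = 88.14 dB(A).

88.1 dB(A)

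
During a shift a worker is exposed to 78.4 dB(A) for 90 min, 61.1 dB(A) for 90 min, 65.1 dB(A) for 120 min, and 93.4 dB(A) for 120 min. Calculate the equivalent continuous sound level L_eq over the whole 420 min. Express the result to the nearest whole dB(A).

Weight each interval's intensity by its duration and average over T = 420 min:
Σ tᵢ·10^(Lᵢ/10) = 90·10^(78.4/10) + 90·10^(61.1/10) + 120·10^(65.1/10) + 120·10^(93.4/10) = 2.693e+11.
L_eq = 10·log₁₀(2.693e+11/420) = 88.07 dB(A).

88 dB(A)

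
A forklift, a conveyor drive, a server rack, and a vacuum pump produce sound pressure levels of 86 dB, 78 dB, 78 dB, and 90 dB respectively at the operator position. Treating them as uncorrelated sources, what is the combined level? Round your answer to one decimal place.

91.8 dB

Incoherent sources combine by intensity addition: L_total = 10·log₁₀(Σ 10^(L_i/10)).
Σ 10^(L/10) = 10^(86/10) + 10^(78/10) + 10^(78/10) + 10^(90/10) = 1.524e+09.
L_total = 10·log₁₀(1.524e+09) = 91.83 dB.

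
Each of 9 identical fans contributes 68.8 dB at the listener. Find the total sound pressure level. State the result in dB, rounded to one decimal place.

With 9 equal, uncorrelated contributions the intensity is 9× that of one unit, giving a rise of 10·log₁₀ 9.
L_total = 68.8 + 10·log₁₀(9) = 68.8 + 9.542 = 78.34 dB.

78.3 dB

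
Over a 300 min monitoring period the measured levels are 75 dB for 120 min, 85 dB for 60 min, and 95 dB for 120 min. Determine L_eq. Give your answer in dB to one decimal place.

91.3 dB

The energy average is taken in the linear domain: L_eq = 10·log₁₀[(Σ tᵢ·10^(Lᵢ/10))/T], T = 300 min.
Σ tᵢ·10^(Lᵢ/10) = 120·10^(75/10) + 60·10^(85/10) + 120·10^(95/10) = 4.022e+11.
L_eq = 10·log₁₀(4.022e+11/300) = 91.27 dB.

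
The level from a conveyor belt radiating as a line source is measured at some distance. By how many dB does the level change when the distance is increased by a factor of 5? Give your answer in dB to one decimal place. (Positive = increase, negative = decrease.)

-7.0 dB

Line-source spreading: ΔL = −10·log₁₀(r₂/r₁).
ΔL = −10·log₁₀(5) = -6.99 dB.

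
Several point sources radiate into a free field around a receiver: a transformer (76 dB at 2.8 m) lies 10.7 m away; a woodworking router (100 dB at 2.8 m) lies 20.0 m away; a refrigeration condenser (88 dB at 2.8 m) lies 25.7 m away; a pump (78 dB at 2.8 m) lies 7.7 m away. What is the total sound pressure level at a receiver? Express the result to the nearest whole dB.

Apply inverse-square spreading to bring every level to the receiver, then sum 10^(L/10).
transformer: 76 − 20·log₁₀(10.7/2.8) = 76 − 11.64 = 64.36 dB.
woodworking router: 100 − 20·log₁₀(20.0/2.8) = 100 − 17.08 = 82.92 dB.
refrigeration condenser: 88 − 20·log₁₀(25.7/2.8) = 88 − 19.26 = 68.74 dB.
pump: 78 − 20·log₁₀(7.7/2.8) = 78 − 8.79 = 69.21 dB.
Σ 10^(L/10) = 2.146e+08 → L_total = 10·log₁₀(2.146e+08) = 83.32 dB.

83 dB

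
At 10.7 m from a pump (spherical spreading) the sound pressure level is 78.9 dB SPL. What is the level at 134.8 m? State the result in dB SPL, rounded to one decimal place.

Point-source attenuation: ΔL = 20·log₁₀(r₂/r₁) = 20·log₁₀(134.8/10.7) = 22.006 dB.
L₂ = 78.9 − 20·log₁₀(134.8/10.7) = 78.9 − 22.006 = 56.89 dB SPL.

56.9 dB SPL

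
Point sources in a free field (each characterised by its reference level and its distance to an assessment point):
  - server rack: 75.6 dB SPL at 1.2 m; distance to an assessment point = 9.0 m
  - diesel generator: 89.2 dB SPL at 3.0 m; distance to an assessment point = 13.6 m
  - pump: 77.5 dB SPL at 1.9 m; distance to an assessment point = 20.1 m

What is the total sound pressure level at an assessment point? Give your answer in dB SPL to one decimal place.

Propagate each source to the receiver with L = L_ref − 20·log₁₀(r/r_ref), then add intensities.
server rack: 75.6 − 20·log₁₀(9.0/1.2) = 75.6 − 17.50 = 58.10 dB SPL.
diesel generator: 89.2 − 20·log₁₀(13.6/3.0) = 89.2 − 13.13 = 76.07 dB SPL.
pump: 77.5 − 20·log₁₀(20.1/1.9) = 77.5 − 20.49 = 57.01 dB SPL.
Σ 10^(L/10) = 4.162e+07 → L_total = 10·log₁₀(4.162e+07) = 76.19 dB SPL.

76.2 dB SPL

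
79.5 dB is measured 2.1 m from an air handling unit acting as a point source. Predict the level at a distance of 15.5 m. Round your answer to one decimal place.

Point-source attenuation: ΔL = 20·log₁₀(r₂/r₁) = 20·log₁₀(15.5/2.1) = 17.362 dB.
L₂ = 79.5 − 20·log₁₀(15.5/2.1) = 79.5 − 17.362 = 62.14 dB.

62.1 dB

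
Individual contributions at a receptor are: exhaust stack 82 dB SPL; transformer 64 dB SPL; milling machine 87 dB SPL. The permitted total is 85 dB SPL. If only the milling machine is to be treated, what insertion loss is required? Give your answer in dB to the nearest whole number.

5 dB

Fixed contribution from the other sources: Σ 10^(L/10) = 10^(82/10) + 10^(64/10) = 1.610e+08 (82.07 dB SPL).
To meet 85 dB SPL overall, the treated milling machine may contribute at most 10^(85/10) − 1.610e+08 = 1.552e+08, i.e. 81.91 dB SPL.
Required insertion loss = 87 − 81.91 = 5.09 dB.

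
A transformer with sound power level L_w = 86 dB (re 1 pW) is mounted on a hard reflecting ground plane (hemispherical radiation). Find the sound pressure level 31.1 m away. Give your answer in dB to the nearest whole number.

L_p = L_w − 10·log₁₀(2π·r²) with r = 31.1 m.
2π·r² = 6077 m², 10·log₁₀ of that is 37.837 dB.
L_p = 86 − 37.837 = 48.16 dB.

48 dB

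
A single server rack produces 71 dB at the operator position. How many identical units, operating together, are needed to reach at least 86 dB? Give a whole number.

32

The shortfall is 86 − 71 = 15.0 dB, and N units add 10·log₁₀ N, so need 10·log₁₀ N ≥ 15.0.
N ≥ 10^(15.0/10) = 31.623, so N = 32.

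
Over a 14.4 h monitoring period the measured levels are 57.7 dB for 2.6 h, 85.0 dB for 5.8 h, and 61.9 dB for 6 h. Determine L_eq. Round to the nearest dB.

81 dB

The energy average is taken in the linear domain: L_eq = 10·log₁₀[(Σ tᵢ·10^(Lᵢ/10))/T], T = 14.4 h.
Σ tᵢ·10^(Lᵢ/10) = 2.6·10^(57.7/10) + 5.8·10^(85.0/10) + 6·10^(61.9/10) = 1.845e+09.
L_eq = 10·log₁₀(1.845e+09/14.4) = 81.08 dB.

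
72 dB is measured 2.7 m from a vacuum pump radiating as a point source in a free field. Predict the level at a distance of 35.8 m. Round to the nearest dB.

Spherical spreading from a point source gives a 20·log₁₀(r₂/r₁) drop.
L₂ = 72 − 20·log₁₀(35.8/2.7) = 72 − 22.450 = 49.55 dB.

50 dB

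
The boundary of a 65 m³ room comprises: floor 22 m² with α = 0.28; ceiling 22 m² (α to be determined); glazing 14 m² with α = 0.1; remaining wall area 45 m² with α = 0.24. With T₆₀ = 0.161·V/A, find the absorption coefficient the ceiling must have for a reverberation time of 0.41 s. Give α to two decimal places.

0.33

Required total absorption A = 0.161·65/0.41 = 25.52 m².
Absorption from the other surfaces = 22·0.28 + 14·0.1 + 45·0.24 = 18.36 m², so the ceiling must supply 7.16 m² over 22 m².
α = 7.16/22 = 0.326.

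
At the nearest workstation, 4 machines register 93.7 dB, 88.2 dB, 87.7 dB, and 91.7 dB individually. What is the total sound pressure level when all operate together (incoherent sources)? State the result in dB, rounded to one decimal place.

Incoherent sources combine by intensity addition: L_total = 10·log₁₀(Σ 10^(L_i/10)).
Σ 10^(L/10) = 10^(93.7/10) + 10^(88.2/10) + 10^(87.7/10) + 10^(91.7/10) = 5.073e+09.
L_total = 10·log₁₀(5.073e+09) = 97.05 dB.

97.1 dB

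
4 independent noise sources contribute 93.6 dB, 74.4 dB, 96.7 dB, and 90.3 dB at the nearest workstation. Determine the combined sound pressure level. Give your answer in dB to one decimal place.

For uncorrelated sources the intensities add, so convert each level to linear form, sum, and take 10·log₁₀ of the total.
Σ 10^(L/10) = 10^(93.6/10) + 10^(74.4/10) + 10^(96.7/10) + 10^(90.3/10) = 8.067e+09.
L_total = 10·log₁₀(8.067e+09) = 99.07 dB.

99.1 dB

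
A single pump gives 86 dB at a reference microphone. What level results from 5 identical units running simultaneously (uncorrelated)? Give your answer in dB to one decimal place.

93.0 dB

With 5 equal, uncorrelated contributions the intensity is 5× that of one unit, giving a rise of 10·log₁₀ 5.
L_total = 86 + 10·log₁₀(5) = 86 + 6.990 = 92.99 dB.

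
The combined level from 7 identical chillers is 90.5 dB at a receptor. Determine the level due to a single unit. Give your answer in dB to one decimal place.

82.0 dB

7 equal contributions raise the level by 10·log₁₀ 7 = 8.451 dB, so each unit alone gives 90.5 − 8.451.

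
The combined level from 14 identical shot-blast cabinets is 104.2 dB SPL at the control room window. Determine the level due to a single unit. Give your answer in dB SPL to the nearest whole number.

93 dB SPL

14 equal contributions raise the level by 10·log₁₀ 14 = 11.461 dB, so each unit alone gives 104.2 − 11.461.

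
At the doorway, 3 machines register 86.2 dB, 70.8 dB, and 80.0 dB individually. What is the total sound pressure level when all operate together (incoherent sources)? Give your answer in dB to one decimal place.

For uncorrelated sources the intensities add, so convert each level to linear form, sum, and take 10·log₁₀ of the total.
Σ 10^(L/10) = 10^(86.2/10) + 10^(70.8/10) + 10^(80.0/10) = 5.289e+08.
L_total = 10·log₁₀(5.289e+08) = 87.23 dB.

87.2 dB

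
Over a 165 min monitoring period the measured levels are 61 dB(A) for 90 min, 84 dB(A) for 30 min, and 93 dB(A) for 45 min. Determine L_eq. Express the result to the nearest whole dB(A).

88 dB(A)

The energy average is taken in the linear domain: L_eq = 10·log₁₀[(Σ tᵢ·10^(Lᵢ/10))/T], T = 165 min.
Σ tᵢ·10^(Lᵢ/10) = 90·10^(61/10) + 30·10^(84/10) + 45·10^(93/10) = 9.744e+10.
L_eq = 10·log₁₀(9.744e+10/165) = 87.71 dB(A).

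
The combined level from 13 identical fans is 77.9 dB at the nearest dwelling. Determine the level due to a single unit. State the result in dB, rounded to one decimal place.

Dividing the total intensity by 13 lowers the level by 10·log₁₀ 13 = 11.139 dB: L₁ = 77.9 − 11.139.

66.8 dB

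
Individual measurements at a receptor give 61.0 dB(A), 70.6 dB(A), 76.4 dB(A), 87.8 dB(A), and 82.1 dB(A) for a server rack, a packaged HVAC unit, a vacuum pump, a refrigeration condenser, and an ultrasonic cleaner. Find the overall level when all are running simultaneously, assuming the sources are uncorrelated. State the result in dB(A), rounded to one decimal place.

Incoherent sources combine by intensity addition: L_total = 10·log₁₀(Σ 10^(L_i/10)).
Σ 10^(L/10) = 10^(61.0/10) + 10^(70.6/10) + 10^(76.4/10) + 10^(87.8/10) + 10^(82.1/10) = 8.211e+08.
L_total = 10·log₁₀(8.211e+08) = 89.14 dB(A).

89.1 dB(A)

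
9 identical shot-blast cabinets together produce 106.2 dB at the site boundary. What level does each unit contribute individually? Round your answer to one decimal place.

96.7 dB

For N identical incoherent sources L_total = L₁ + 10·log₁₀ N, so L₁ = 106.2 − 10·log₁₀(9) = 106.2 − 9.542.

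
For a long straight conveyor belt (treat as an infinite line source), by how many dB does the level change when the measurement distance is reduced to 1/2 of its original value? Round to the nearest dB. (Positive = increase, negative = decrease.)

+3 dB

With cylindrical spreading the level changes by −10·log₁₀(r₂/r₁).
ΔL = −10·log₁₀(0.5) = +3.01 dB.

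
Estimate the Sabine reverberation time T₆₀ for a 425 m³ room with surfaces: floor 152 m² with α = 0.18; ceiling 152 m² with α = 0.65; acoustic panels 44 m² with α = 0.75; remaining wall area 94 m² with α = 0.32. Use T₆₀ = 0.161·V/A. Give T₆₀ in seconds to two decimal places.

0.36 s

A = Σ Sᵢαᵢ = 152·0.18 + 152·0.65 + 44·0.75 + 94·0.32 = 189.24 m².
T₆₀ = 0.161 × 425 / 189.24 = 0.362 s.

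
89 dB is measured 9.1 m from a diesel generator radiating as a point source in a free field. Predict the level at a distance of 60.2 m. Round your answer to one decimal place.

72.6 dB

Spherical spreading from a point source gives a 20·log₁₀(r₂/r₁) drop.
L₂ = 89 − 20·log₁₀(60.2/9.1) = 89 − 16.411 = 72.59 dB.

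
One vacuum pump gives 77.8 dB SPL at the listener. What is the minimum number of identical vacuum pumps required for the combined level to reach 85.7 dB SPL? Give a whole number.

7

The shortfall is 85.7 − 77.8 = 7.9 dB, and N units add 10·log₁₀ N, so need 10·log₁₀ N ≥ 7.9.
N ≥ 10^(7.9/10) = 6.166, so N = 7.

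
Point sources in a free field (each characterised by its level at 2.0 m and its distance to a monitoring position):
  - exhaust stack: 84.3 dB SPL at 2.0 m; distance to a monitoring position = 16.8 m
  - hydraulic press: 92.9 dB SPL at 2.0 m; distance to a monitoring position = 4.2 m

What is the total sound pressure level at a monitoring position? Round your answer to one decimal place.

First find each source's level at the receiver (point-source: −20·log₁₀(r/r_ref)), then combine on an intensity basis.
exhaust stack: 84.3 − 20·log₁₀(16.8/2.0) = 84.3 − 18.49 = 65.81 dB SPL.
hydraulic press: 92.9 − 20·log₁₀(4.2/2.0) = 92.9 − 6.44 = 86.46 dB SPL.
Σ 10^(L/10) = 4.460e+08 → L_total = 10·log₁₀(4.460e+08) = 86.49 dB SPL.

86.5 dB SPL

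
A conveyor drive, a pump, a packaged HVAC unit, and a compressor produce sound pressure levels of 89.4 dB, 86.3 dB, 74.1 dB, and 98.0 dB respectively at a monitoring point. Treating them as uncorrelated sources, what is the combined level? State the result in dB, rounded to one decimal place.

Incoherent sources combine by intensity addition: L_total = 10·log₁₀(Σ 10^(L_i/10)).
Σ 10^(L/10) = 10^(89.4/10) + 10^(86.3/10) + 10^(74.1/10) + 10^(98.0/10) = 7.633e+09.
L_total = 10·log₁₀(7.633e+09) = 98.83 dB.

98.8 dB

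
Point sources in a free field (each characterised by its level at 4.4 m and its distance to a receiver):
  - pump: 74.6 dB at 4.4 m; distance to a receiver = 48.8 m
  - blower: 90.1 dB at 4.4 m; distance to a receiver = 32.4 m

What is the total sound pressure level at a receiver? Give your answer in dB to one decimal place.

First find each source's level at the receiver (point-source: −20·log₁₀(r/r_ref)), then combine on an intensity basis.
pump: 74.6 − 20·log₁₀(48.8/4.4) = 74.6 − 20.90 = 53.70 dB.
blower: 90.1 − 20·log₁₀(32.4/4.4) = 90.1 − 17.34 = 72.76 dB.
Σ 10^(L/10) = 1.911e+07 → L_total = 10·log₁₀(1.911e+07) = 72.81 dB.

72.8 dB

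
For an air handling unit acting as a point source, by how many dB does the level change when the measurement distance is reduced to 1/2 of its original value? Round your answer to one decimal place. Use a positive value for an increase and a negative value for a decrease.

+6.0 dB

Point-source spreading: ΔL = −20·log₁₀(r₂/r₁).
ΔL = −20·log₁₀(0.5) = +6.02 dB.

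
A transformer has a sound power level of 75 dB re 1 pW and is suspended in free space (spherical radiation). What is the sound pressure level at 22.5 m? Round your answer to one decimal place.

The power spreads over a sphere of area 4π·r², so L_p = L_w − 10·log₁₀(4π·r²).
4π·r² = 6362 m², 10·log₁₀ of that is 38.036 dB.
L_p = 75 − 38.036 = 36.96 dB.

37.0 dB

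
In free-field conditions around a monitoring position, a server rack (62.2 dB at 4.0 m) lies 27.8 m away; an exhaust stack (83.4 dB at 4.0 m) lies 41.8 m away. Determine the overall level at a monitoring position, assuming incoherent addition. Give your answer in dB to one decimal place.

63.1 dB

First find each source's level at the receiver (point-source: −20·log₁₀(r/r_ref)), then combine on an intensity basis.
server rack: 62.2 − 20·log₁₀(27.8/4.0) = 62.2 − 16.84 = 45.36 dB.
exhaust stack: 83.4 − 20·log₁₀(41.8/4.0) = 83.4 − 20.38 = 63.02 dB.
Σ 10^(L/10) = 2.038e+06 → L_total = 10·log₁₀(2.038e+06) = 63.09 dB.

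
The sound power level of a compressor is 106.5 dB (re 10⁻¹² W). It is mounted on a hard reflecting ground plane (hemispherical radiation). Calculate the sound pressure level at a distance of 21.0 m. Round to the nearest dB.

L_p = L_w − 10·log₁₀(2π·r²) with r = 21.0 m.
2π·r² = 2771 m², 10·log₁₀ of that is 34.426 dB.
L_p = 106.5 − 34.426 = 72.07 dB.

72 dB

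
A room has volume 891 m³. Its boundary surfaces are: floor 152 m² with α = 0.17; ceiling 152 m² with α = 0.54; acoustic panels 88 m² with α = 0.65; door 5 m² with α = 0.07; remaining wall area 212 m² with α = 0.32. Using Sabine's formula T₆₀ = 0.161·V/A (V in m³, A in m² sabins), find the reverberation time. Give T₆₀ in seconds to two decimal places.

A = Σ Sᵢαᵢ = 152·0.17 + 152·0.54 + 88·0.65 + 5·0.07 + 212·0.32 = 233.31 m².
T₆₀ = 0.161 × 891 / 233.31 = 0.615 s.

0.61 s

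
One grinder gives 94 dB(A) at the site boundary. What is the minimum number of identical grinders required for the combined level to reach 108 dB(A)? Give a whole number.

N identical sources give L₁ + 10·log₁₀ N, so require 10·log₁₀ N ≥ 108 − 94 = 14.0 dB.
N ≥ 10^(14.0/10) = 25.119, so N = 26.

26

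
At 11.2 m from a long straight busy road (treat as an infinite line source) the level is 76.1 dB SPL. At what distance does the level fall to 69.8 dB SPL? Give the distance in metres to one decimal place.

47.8 m

The 6.3 dB drop corresponds to a distance ratio of 10^(6.3/10) for a line source.
r₂ = 11.2·10^((76.1−69.8)/10) = 11.2·10^(6.3/10) = 47.78 m.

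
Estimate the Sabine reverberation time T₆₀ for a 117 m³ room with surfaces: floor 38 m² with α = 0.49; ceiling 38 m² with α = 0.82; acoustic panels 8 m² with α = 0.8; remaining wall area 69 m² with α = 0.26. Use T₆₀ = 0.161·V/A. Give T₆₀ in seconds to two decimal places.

Summing Sᵢαᵢ: 38·0.49 + 38·0.82 + 8·0.8 + 69·0.26 = 74.12 m².
T₆₀ = 0.161 × 117 / 74.12 = 0.254 s.

0.25 s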